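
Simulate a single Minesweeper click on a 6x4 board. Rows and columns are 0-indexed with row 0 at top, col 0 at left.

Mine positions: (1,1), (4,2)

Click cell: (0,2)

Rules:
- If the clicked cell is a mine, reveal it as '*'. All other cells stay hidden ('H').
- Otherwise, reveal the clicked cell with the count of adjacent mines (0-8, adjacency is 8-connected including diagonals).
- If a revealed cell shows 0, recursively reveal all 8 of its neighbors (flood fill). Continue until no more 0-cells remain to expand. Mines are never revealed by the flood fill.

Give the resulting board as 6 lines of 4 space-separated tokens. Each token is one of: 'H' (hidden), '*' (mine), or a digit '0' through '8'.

H H 1 H
H H H H
H H H H
H H H H
H H H H
H H H H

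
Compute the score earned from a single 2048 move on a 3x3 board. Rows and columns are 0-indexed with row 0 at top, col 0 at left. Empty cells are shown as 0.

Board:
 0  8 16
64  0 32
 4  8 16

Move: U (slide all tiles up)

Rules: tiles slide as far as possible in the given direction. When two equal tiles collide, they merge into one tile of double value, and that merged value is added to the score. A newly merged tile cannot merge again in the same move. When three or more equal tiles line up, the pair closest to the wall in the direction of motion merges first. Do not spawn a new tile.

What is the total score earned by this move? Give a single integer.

Answer: 16

Derivation:
Slide up:
col 0: [0, 64, 4] -> [64, 4, 0]  score +0 (running 0)
col 1: [8, 0, 8] -> [16, 0, 0]  score +16 (running 16)
col 2: [16, 32, 16] -> [16, 32, 16]  score +0 (running 16)
Board after move:
64 16 16
 4  0 32
 0  0 16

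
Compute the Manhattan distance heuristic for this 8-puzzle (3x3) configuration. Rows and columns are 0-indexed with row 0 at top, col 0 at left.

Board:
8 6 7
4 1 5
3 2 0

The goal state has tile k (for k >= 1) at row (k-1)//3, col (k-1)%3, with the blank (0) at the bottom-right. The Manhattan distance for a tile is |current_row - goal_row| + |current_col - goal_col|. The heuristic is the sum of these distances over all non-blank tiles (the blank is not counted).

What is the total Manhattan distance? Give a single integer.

Answer: 18

Derivation:
Tile 8: at (0,0), goal (2,1), distance |0-2|+|0-1| = 3
Tile 6: at (0,1), goal (1,2), distance |0-1|+|1-2| = 2
Tile 7: at (0,2), goal (2,0), distance |0-2|+|2-0| = 4
Tile 4: at (1,0), goal (1,0), distance |1-1|+|0-0| = 0
Tile 1: at (1,1), goal (0,0), distance |1-0|+|1-0| = 2
Tile 5: at (1,2), goal (1,1), distance |1-1|+|2-1| = 1
Tile 3: at (2,0), goal (0,2), distance |2-0|+|0-2| = 4
Tile 2: at (2,1), goal (0,1), distance |2-0|+|1-1| = 2
Sum: 3 + 2 + 4 + 0 + 2 + 1 + 4 + 2 = 18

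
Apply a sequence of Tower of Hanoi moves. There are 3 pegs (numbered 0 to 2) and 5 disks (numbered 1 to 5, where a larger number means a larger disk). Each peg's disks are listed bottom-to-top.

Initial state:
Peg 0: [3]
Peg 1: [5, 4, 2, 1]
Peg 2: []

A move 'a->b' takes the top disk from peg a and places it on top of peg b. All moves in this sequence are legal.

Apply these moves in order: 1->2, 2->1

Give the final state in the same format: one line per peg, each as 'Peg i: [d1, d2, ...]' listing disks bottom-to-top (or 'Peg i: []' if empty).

Answer: Peg 0: [3]
Peg 1: [5, 4, 2, 1]
Peg 2: []

Derivation:
After move 1 (1->2):
Peg 0: [3]
Peg 1: [5, 4, 2]
Peg 2: [1]

After move 2 (2->1):
Peg 0: [3]
Peg 1: [5, 4, 2, 1]
Peg 2: []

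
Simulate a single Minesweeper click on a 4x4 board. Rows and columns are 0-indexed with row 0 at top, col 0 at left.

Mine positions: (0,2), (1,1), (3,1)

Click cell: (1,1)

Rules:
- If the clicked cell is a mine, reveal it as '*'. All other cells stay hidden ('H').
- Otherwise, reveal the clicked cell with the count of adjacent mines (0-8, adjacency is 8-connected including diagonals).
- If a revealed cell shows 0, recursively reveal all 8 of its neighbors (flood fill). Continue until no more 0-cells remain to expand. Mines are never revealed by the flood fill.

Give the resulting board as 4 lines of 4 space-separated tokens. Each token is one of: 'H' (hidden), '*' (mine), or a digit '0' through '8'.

H H H H
H * H H
H H H H
H H H H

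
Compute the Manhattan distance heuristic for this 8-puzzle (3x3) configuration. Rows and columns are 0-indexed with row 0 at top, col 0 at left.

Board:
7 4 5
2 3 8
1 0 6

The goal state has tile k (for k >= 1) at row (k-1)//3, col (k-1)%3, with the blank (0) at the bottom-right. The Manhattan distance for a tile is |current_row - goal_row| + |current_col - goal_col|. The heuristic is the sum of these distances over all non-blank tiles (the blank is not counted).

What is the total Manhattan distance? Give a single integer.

Tile 7: at (0,0), goal (2,0), distance |0-2|+|0-0| = 2
Tile 4: at (0,1), goal (1,0), distance |0-1|+|1-0| = 2
Tile 5: at (0,2), goal (1,1), distance |0-1|+|2-1| = 2
Tile 2: at (1,0), goal (0,1), distance |1-0|+|0-1| = 2
Tile 3: at (1,1), goal (0,2), distance |1-0|+|1-2| = 2
Tile 8: at (1,2), goal (2,1), distance |1-2|+|2-1| = 2
Tile 1: at (2,0), goal (0,0), distance |2-0|+|0-0| = 2
Tile 6: at (2,2), goal (1,2), distance |2-1|+|2-2| = 1
Sum: 2 + 2 + 2 + 2 + 2 + 2 + 2 + 1 = 15

Answer: 15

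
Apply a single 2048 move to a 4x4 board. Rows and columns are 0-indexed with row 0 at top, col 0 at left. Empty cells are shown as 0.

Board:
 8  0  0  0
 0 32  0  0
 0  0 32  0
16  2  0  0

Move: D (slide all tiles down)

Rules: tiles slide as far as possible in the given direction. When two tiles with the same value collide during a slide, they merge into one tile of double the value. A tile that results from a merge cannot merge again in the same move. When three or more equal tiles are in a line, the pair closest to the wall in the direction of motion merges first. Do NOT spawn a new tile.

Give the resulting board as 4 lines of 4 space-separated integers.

Slide down:
col 0: [8, 0, 0, 16] -> [0, 0, 8, 16]
col 1: [0, 32, 0, 2] -> [0, 0, 32, 2]
col 2: [0, 0, 32, 0] -> [0, 0, 0, 32]
col 3: [0, 0, 0, 0] -> [0, 0, 0, 0]

Answer:  0  0  0  0
 0  0  0  0
 8 32  0  0
16  2 32  0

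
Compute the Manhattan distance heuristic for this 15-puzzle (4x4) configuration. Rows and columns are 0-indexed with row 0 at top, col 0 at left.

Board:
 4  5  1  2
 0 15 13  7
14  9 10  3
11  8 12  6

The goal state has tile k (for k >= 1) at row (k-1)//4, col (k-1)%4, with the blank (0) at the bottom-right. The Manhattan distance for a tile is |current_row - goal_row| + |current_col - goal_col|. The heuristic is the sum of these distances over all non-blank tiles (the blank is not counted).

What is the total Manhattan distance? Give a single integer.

Answer: 37

Derivation:
Tile 4: at (0,0), goal (0,3), distance |0-0|+|0-3| = 3
Tile 5: at (0,1), goal (1,0), distance |0-1|+|1-0| = 2
Tile 1: at (0,2), goal (0,0), distance |0-0|+|2-0| = 2
Tile 2: at (0,3), goal (0,1), distance |0-0|+|3-1| = 2
Tile 15: at (1,1), goal (3,2), distance |1-3|+|1-2| = 3
Tile 13: at (1,2), goal (3,0), distance |1-3|+|2-0| = 4
Tile 7: at (1,3), goal (1,2), distance |1-1|+|3-2| = 1
Tile 14: at (2,0), goal (3,1), distance |2-3|+|0-1| = 2
Tile 9: at (2,1), goal (2,0), distance |2-2|+|1-0| = 1
Tile 10: at (2,2), goal (2,1), distance |2-2|+|2-1| = 1
Tile 3: at (2,3), goal (0,2), distance |2-0|+|3-2| = 3
Tile 11: at (3,0), goal (2,2), distance |3-2|+|0-2| = 3
Tile 8: at (3,1), goal (1,3), distance |3-1|+|1-3| = 4
Tile 12: at (3,2), goal (2,3), distance |3-2|+|2-3| = 2
Tile 6: at (3,3), goal (1,1), distance |3-1|+|3-1| = 4
Sum: 3 + 2 + 2 + 2 + 3 + 4 + 1 + 2 + 1 + 1 + 3 + 3 + 4 + 2 + 4 = 37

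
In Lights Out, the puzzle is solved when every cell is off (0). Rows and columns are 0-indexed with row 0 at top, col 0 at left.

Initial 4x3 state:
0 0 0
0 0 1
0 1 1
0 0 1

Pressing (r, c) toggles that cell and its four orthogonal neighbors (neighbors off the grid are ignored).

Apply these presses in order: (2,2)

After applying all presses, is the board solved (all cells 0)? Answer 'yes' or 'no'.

After press 1 at (2,2):
0 0 0
0 0 0
0 0 0
0 0 0

Lights still on: 0

Answer: yes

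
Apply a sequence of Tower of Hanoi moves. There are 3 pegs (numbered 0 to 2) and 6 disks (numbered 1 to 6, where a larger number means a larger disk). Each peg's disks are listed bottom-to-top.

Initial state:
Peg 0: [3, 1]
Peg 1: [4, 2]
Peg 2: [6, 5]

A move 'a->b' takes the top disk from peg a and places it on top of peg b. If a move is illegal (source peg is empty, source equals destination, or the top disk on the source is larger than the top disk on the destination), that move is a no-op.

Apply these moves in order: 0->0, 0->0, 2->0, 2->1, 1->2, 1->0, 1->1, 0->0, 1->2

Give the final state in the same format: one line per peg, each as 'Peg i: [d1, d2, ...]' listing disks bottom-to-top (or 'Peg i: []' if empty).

After move 1 (0->0):
Peg 0: [3, 1]
Peg 1: [4, 2]
Peg 2: [6, 5]

After move 2 (0->0):
Peg 0: [3, 1]
Peg 1: [4, 2]
Peg 2: [6, 5]

After move 3 (2->0):
Peg 0: [3, 1]
Peg 1: [4, 2]
Peg 2: [6, 5]

After move 4 (2->1):
Peg 0: [3, 1]
Peg 1: [4, 2]
Peg 2: [6, 5]

After move 5 (1->2):
Peg 0: [3, 1]
Peg 1: [4]
Peg 2: [6, 5, 2]

After move 6 (1->0):
Peg 0: [3, 1]
Peg 1: [4]
Peg 2: [6, 5, 2]

After move 7 (1->1):
Peg 0: [3, 1]
Peg 1: [4]
Peg 2: [6, 5, 2]

After move 8 (0->0):
Peg 0: [3, 1]
Peg 1: [4]
Peg 2: [6, 5, 2]

After move 9 (1->2):
Peg 0: [3, 1]
Peg 1: [4]
Peg 2: [6, 5, 2]

Answer: Peg 0: [3, 1]
Peg 1: [4]
Peg 2: [6, 5, 2]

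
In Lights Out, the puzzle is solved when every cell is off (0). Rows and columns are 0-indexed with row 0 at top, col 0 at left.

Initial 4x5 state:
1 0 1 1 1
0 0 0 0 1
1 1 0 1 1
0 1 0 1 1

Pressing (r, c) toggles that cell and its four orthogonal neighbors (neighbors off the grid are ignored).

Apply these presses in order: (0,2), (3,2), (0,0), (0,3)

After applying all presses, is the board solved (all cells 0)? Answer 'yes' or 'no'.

Answer: no

Derivation:
After press 1 at (0,2):
1 1 0 0 1
0 0 1 0 1
1 1 0 1 1
0 1 0 1 1

After press 2 at (3,2):
1 1 0 0 1
0 0 1 0 1
1 1 1 1 1
0 0 1 0 1

After press 3 at (0,0):
0 0 0 0 1
1 0 1 0 1
1 1 1 1 1
0 0 1 0 1

After press 4 at (0,3):
0 0 1 1 0
1 0 1 1 1
1 1 1 1 1
0 0 1 0 1

Lights still on: 13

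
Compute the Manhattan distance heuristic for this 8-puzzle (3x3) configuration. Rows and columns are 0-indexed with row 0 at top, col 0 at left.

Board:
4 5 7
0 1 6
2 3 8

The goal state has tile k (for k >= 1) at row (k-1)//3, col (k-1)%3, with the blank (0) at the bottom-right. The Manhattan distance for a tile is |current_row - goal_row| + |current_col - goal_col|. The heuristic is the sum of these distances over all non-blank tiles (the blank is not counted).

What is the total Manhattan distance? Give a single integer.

Answer: 15

Derivation:
Tile 4: (0,0)->(1,0) = 1
Tile 5: (0,1)->(1,1) = 1
Tile 7: (0,2)->(2,0) = 4
Tile 1: (1,1)->(0,0) = 2
Tile 6: (1,2)->(1,2) = 0
Tile 2: (2,0)->(0,1) = 3
Tile 3: (2,1)->(0,2) = 3
Tile 8: (2,2)->(2,1) = 1
Sum: 1 + 1 + 4 + 2 + 0 + 3 + 3 + 1 = 15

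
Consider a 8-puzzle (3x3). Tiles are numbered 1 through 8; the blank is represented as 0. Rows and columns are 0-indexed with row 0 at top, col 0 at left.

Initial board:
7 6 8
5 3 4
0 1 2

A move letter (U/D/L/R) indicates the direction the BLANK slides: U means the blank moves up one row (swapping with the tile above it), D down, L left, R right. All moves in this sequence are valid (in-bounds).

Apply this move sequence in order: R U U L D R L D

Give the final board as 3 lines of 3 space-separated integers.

Answer: 5 7 8
1 6 4
0 3 2

Derivation:
After move 1 (R):
7 6 8
5 3 4
1 0 2

After move 2 (U):
7 6 8
5 0 4
1 3 2

After move 3 (U):
7 0 8
5 6 4
1 3 2

After move 4 (L):
0 7 8
5 6 4
1 3 2

After move 5 (D):
5 7 8
0 6 4
1 3 2

After move 6 (R):
5 7 8
6 0 4
1 3 2

After move 7 (L):
5 7 8
0 6 4
1 3 2

After move 8 (D):
5 7 8
1 6 4
0 3 2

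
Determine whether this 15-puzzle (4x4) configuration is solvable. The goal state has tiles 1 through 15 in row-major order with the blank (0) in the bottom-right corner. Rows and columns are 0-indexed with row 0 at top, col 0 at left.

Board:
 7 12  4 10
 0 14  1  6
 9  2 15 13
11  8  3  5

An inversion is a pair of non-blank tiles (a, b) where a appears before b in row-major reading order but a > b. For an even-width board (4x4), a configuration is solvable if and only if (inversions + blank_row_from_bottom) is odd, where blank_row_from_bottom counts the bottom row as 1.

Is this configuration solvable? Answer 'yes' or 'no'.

Inversions: 56
Blank is in row 1 (0-indexed from top), which is row 3 counting from the bottom (bottom = 1).
56 + 3 = 59, which is odd, so the puzzle is solvable.

Answer: yes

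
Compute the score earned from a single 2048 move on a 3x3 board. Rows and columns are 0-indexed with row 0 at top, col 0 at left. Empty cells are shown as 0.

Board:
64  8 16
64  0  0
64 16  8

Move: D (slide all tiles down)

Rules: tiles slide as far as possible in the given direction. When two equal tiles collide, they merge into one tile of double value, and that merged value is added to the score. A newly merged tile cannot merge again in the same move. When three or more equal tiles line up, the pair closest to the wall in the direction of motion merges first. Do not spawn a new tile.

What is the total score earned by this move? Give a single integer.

Answer: 128

Derivation:
Slide down:
col 0: [64, 64, 64] -> [0, 64, 128]  score +128 (running 128)
col 1: [8, 0, 16] -> [0, 8, 16]  score +0 (running 128)
col 2: [16, 0, 8] -> [0, 16, 8]  score +0 (running 128)
Board after move:
  0   0   0
 64   8  16
128  16   8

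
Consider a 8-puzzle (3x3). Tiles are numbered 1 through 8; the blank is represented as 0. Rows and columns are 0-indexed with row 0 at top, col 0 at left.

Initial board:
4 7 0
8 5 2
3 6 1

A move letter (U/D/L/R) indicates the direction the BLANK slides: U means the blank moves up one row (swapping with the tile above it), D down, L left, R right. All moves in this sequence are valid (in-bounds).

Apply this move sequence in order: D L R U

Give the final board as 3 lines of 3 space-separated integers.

Answer: 4 7 0
8 5 2
3 6 1

Derivation:
After move 1 (D):
4 7 2
8 5 0
3 6 1

After move 2 (L):
4 7 2
8 0 5
3 6 1

After move 3 (R):
4 7 2
8 5 0
3 6 1

After move 4 (U):
4 7 0
8 5 2
3 6 1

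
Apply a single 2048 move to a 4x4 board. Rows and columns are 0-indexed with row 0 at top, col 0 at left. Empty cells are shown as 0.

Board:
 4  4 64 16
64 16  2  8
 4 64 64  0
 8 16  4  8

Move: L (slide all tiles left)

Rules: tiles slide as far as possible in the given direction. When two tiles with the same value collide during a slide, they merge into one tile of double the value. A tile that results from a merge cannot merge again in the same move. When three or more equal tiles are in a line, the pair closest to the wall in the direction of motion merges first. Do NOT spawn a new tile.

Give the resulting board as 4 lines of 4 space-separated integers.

Slide left:
row 0: [4, 4, 64, 16] -> [8, 64, 16, 0]
row 1: [64, 16, 2, 8] -> [64, 16, 2, 8]
row 2: [4, 64, 64, 0] -> [4, 128, 0, 0]
row 3: [8, 16, 4, 8] -> [8, 16, 4, 8]

Answer:   8  64  16   0
 64  16   2   8
  4 128   0   0
  8  16   4   8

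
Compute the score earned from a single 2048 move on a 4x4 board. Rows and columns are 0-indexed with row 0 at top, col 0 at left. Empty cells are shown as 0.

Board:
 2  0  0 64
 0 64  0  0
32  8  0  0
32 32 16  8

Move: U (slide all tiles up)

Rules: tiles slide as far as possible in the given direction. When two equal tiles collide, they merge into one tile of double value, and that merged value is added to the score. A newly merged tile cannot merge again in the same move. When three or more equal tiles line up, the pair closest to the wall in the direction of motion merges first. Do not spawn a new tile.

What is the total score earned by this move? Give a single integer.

Answer: 64

Derivation:
Slide up:
col 0: [2, 0, 32, 32] -> [2, 64, 0, 0]  score +64 (running 64)
col 1: [0, 64, 8, 32] -> [64, 8, 32, 0]  score +0 (running 64)
col 2: [0, 0, 0, 16] -> [16, 0, 0, 0]  score +0 (running 64)
col 3: [64, 0, 0, 8] -> [64, 8, 0, 0]  score +0 (running 64)
Board after move:
 2 64 16 64
64  8  0  8
 0 32  0  0
 0  0  0  0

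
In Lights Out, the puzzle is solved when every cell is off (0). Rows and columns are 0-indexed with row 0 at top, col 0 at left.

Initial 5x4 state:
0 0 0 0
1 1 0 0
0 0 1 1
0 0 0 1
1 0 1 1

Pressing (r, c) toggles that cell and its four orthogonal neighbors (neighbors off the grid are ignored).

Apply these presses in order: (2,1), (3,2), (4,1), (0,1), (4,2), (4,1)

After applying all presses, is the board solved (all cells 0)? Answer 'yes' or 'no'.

Answer: no

Derivation:
After press 1 at (2,1):
0 0 0 0
1 0 0 0
1 1 0 1
0 1 0 1
1 0 1 1

After press 2 at (3,2):
0 0 0 0
1 0 0 0
1 1 1 1
0 0 1 0
1 0 0 1

After press 3 at (4,1):
0 0 0 0
1 0 0 0
1 1 1 1
0 1 1 0
0 1 1 1

After press 4 at (0,1):
1 1 1 0
1 1 0 0
1 1 1 1
0 1 1 0
0 1 1 1

After press 5 at (4,2):
1 1 1 0
1 1 0 0
1 1 1 1
0 1 0 0
0 0 0 0

After press 6 at (4,1):
1 1 1 0
1 1 0 0
1 1 1 1
0 0 0 0
1 1 1 0

Lights still on: 12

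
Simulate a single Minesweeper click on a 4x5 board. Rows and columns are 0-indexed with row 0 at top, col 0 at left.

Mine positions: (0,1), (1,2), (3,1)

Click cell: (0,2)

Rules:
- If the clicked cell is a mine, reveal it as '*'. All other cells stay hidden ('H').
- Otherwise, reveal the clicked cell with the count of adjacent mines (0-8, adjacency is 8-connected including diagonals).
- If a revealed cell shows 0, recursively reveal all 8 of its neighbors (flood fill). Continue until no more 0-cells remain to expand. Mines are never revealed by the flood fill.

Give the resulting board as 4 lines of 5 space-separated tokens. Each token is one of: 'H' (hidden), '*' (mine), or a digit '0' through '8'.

H H 2 H H
H H H H H
H H H H H
H H H H H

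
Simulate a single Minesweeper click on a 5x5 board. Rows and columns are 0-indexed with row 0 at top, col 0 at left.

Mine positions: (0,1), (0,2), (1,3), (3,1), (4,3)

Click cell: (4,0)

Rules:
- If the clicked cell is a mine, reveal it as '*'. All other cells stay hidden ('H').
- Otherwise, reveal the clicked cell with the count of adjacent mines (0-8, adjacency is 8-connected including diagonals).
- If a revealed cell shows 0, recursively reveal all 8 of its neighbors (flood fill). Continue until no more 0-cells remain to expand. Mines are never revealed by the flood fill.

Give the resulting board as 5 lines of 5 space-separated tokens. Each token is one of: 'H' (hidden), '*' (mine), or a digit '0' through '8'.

H H H H H
H H H H H
H H H H H
H H H H H
1 H H H H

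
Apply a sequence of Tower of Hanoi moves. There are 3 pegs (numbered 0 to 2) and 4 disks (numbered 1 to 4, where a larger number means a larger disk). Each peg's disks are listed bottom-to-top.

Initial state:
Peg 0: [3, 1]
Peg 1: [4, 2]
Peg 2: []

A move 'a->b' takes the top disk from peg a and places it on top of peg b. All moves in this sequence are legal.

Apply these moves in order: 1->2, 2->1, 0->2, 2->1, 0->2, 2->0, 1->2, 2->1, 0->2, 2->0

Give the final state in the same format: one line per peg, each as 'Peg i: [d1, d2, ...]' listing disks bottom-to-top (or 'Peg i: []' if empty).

After move 1 (1->2):
Peg 0: [3, 1]
Peg 1: [4]
Peg 2: [2]

After move 2 (2->1):
Peg 0: [3, 1]
Peg 1: [4, 2]
Peg 2: []

After move 3 (0->2):
Peg 0: [3]
Peg 1: [4, 2]
Peg 2: [1]

After move 4 (2->1):
Peg 0: [3]
Peg 1: [4, 2, 1]
Peg 2: []

After move 5 (0->2):
Peg 0: []
Peg 1: [4, 2, 1]
Peg 2: [3]

After move 6 (2->0):
Peg 0: [3]
Peg 1: [4, 2, 1]
Peg 2: []

After move 7 (1->2):
Peg 0: [3]
Peg 1: [4, 2]
Peg 2: [1]

After move 8 (2->1):
Peg 0: [3]
Peg 1: [4, 2, 1]
Peg 2: []

After move 9 (0->2):
Peg 0: []
Peg 1: [4, 2, 1]
Peg 2: [3]

After move 10 (2->0):
Peg 0: [3]
Peg 1: [4, 2, 1]
Peg 2: []

Answer: Peg 0: [3]
Peg 1: [4, 2, 1]
Peg 2: []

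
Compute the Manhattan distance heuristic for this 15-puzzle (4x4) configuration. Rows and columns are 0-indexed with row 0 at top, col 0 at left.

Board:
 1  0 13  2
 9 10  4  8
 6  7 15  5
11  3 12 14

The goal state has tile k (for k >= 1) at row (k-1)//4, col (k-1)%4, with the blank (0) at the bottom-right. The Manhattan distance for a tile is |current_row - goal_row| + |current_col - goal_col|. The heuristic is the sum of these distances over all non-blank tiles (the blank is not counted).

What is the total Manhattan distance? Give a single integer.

Answer: 31

Derivation:
Tile 1: (0,0)->(0,0) = 0
Tile 13: (0,2)->(3,0) = 5
Tile 2: (0,3)->(0,1) = 2
Tile 9: (1,0)->(2,0) = 1
Tile 10: (1,1)->(2,1) = 1
Tile 4: (1,2)->(0,3) = 2
Tile 8: (1,3)->(1,3) = 0
Tile 6: (2,0)->(1,1) = 2
Tile 7: (2,1)->(1,2) = 2
Tile 15: (2,2)->(3,2) = 1
Tile 5: (2,3)->(1,0) = 4
Tile 11: (3,0)->(2,2) = 3
Tile 3: (3,1)->(0,2) = 4
Tile 12: (3,2)->(2,3) = 2
Tile 14: (3,3)->(3,1) = 2
Sum: 0 + 5 + 2 + 1 + 1 + 2 + 0 + 2 + 2 + 1 + 4 + 3 + 4 + 2 + 2 = 31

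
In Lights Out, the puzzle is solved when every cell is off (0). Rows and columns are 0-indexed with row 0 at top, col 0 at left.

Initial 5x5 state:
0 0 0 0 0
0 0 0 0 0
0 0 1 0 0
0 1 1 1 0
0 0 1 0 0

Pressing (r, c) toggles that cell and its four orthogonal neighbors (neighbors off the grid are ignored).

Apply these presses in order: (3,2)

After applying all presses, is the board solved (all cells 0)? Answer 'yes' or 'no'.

Answer: yes

Derivation:
After press 1 at (3,2):
0 0 0 0 0
0 0 0 0 0
0 0 0 0 0
0 0 0 0 0
0 0 0 0 0

Lights still on: 0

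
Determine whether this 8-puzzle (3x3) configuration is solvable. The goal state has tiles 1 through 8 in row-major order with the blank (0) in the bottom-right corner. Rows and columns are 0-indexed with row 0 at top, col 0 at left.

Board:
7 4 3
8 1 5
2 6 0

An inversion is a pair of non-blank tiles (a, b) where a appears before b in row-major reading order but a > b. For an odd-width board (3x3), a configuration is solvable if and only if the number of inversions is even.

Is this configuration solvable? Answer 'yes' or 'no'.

Answer: yes

Derivation:
Inversions (pairs i<j in row-major order where tile[i] > tile[j] > 0): 16
16 is even, so the puzzle is solvable.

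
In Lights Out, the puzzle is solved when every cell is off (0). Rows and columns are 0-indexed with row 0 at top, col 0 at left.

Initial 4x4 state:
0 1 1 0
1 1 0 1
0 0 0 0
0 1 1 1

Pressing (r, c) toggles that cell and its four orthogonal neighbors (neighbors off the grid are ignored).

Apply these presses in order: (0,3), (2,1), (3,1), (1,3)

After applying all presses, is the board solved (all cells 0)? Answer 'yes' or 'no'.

Answer: no

Derivation:
After press 1 at (0,3):
0 1 0 1
1 1 0 0
0 0 0 0
0 1 1 1

After press 2 at (2,1):
0 1 0 1
1 0 0 0
1 1 1 0
0 0 1 1

After press 3 at (3,1):
0 1 0 1
1 0 0 0
1 0 1 0
1 1 0 1

After press 4 at (1,3):
0 1 0 0
1 0 1 1
1 0 1 1
1 1 0 1

Lights still on: 10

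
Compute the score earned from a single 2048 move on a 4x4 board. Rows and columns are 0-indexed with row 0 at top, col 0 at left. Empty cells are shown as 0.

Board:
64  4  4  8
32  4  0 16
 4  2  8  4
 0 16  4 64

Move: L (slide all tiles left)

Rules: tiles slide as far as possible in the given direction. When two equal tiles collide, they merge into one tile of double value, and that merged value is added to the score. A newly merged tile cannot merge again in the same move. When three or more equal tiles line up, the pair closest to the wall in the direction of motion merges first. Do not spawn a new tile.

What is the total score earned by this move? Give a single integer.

Answer: 8

Derivation:
Slide left:
row 0: [64, 4, 4, 8] -> [64, 8, 8, 0]  score +8 (running 8)
row 1: [32, 4, 0, 16] -> [32, 4, 16, 0]  score +0 (running 8)
row 2: [4, 2, 8, 4] -> [4, 2, 8, 4]  score +0 (running 8)
row 3: [0, 16, 4, 64] -> [16, 4, 64, 0]  score +0 (running 8)
Board after move:
64  8  8  0
32  4 16  0
 4  2  8  4
16  4 64  0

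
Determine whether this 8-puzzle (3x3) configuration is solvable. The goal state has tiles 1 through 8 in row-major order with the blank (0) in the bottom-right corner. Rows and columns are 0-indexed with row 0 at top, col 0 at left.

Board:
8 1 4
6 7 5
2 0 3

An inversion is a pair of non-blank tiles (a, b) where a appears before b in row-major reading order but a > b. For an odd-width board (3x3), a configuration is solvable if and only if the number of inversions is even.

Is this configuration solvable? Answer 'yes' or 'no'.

Inversions (pairs i<j in row-major order where tile[i] > tile[j] > 0): 17
17 is odd, so the puzzle is not solvable.

Answer: no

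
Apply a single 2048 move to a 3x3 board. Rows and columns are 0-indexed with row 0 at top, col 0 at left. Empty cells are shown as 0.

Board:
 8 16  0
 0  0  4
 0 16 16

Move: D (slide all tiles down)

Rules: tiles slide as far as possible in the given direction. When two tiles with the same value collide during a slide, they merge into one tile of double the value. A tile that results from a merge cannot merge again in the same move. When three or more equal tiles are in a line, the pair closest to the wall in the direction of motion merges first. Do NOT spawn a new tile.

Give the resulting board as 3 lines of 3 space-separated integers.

Answer:  0  0  0
 0  0  4
 8 32 16

Derivation:
Slide down:
col 0: [8, 0, 0] -> [0, 0, 8]
col 1: [16, 0, 16] -> [0, 0, 32]
col 2: [0, 4, 16] -> [0, 4, 16]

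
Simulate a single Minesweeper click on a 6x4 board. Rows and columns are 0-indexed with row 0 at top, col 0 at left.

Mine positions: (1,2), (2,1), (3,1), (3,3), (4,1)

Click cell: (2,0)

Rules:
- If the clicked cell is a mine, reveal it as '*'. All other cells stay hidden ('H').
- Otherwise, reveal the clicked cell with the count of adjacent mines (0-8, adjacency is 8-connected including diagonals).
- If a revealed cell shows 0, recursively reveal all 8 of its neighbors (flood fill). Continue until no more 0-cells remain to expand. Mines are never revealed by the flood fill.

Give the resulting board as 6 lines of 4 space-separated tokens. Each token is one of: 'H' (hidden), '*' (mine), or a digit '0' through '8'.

H H H H
H H H H
2 H H H
H H H H
H H H H
H H H H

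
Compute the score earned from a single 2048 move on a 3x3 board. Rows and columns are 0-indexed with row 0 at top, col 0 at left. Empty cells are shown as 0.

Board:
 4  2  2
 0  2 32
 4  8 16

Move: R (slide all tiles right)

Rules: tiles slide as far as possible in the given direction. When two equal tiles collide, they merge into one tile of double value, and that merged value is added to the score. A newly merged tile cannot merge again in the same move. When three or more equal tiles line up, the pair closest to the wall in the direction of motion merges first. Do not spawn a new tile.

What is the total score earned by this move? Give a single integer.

Answer: 4

Derivation:
Slide right:
row 0: [4, 2, 2] -> [0, 4, 4]  score +4 (running 4)
row 1: [0, 2, 32] -> [0, 2, 32]  score +0 (running 4)
row 2: [4, 8, 16] -> [4, 8, 16]  score +0 (running 4)
Board after move:
 0  4  4
 0  2 32
 4  8 16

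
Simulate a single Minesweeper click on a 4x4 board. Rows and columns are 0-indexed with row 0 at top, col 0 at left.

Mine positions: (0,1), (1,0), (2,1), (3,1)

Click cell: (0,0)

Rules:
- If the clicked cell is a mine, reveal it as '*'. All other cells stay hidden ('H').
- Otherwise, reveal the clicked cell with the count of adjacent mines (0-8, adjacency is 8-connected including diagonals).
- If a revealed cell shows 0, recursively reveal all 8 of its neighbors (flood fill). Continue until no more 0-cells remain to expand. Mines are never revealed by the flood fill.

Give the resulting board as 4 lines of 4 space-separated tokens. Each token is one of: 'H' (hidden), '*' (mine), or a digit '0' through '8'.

2 H H H
H H H H
H H H H
H H H H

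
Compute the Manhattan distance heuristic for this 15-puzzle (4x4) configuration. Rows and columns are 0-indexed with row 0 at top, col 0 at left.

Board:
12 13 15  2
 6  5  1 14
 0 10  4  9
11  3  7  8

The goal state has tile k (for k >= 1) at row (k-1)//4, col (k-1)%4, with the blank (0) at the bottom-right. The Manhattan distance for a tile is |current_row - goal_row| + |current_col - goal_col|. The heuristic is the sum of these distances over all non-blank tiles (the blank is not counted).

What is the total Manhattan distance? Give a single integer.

Tile 12: at (0,0), goal (2,3), distance |0-2|+|0-3| = 5
Tile 13: at (0,1), goal (3,0), distance |0-3|+|1-0| = 4
Tile 15: at (0,2), goal (3,2), distance |0-3|+|2-2| = 3
Tile 2: at (0,3), goal (0,1), distance |0-0|+|3-1| = 2
Tile 6: at (1,0), goal (1,1), distance |1-1|+|0-1| = 1
Tile 5: at (1,1), goal (1,0), distance |1-1|+|1-0| = 1
Tile 1: at (1,2), goal (0,0), distance |1-0|+|2-0| = 3
Tile 14: at (1,3), goal (3,1), distance |1-3|+|3-1| = 4
Tile 10: at (2,1), goal (2,1), distance |2-2|+|1-1| = 0
Tile 4: at (2,2), goal (0,3), distance |2-0|+|2-3| = 3
Tile 9: at (2,3), goal (2,0), distance |2-2|+|3-0| = 3
Tile 11: at (3,0), goal (2,2), distance |3-2|+|0-2| = 3
Tile 3: at (3,1), goal (0,2), distance |3-0|+|1-2| = 4
Tile 7: at (3,2), goal (1,2), distance |3-1|+|2-2| = 2
Tile 8: at (3,3), goal (1,3), distance |3-1|+|3-3| = 2
Sum: 5 + 4 + 3 + 2 + 1 + 1 + 3 + 4 + 0 + 3 + 3 + 3 + 4 + 2 + 2 = 40

Answer: 40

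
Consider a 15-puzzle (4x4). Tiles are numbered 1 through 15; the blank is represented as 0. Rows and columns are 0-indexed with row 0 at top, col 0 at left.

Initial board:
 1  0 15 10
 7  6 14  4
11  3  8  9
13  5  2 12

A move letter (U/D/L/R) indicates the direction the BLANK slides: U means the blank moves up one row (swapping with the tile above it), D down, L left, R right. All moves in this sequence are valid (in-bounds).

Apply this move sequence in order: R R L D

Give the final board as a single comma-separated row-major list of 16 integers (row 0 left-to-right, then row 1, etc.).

Answer: 1, 15, 14, 10, 7, 6, 0, 4, 11, 3, 8, 9, 13, 5, 2, 12

Derivation:
After move 1 (R):
 1 15  0 10
 7  6 14  4
11  3  8  9
13  5  2 12

After move 2 (R):
 1 15 10  0
 7  6 14  4
11  3  8  9
13  5  2 12

After move 3 (L):
 1 15  0 10
 7  6 14  4
11  3  8  9
13  5  2 12

After move 4 (D):
 1 15 14 10
 7  6  0  4
11  3  8  9
13  5  2 12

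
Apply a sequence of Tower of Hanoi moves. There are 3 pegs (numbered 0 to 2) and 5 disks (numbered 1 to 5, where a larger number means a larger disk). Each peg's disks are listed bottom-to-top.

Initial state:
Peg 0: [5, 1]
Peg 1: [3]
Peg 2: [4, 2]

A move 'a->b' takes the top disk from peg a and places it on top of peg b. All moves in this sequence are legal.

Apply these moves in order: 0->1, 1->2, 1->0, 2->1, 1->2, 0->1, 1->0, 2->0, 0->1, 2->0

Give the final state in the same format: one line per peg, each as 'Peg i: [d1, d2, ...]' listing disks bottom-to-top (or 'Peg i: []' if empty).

Answer: Peg 0: [5, 3, 2]
Peg 1: [1]
Peg 2: [4]

Derivation:
After move 1 (0->1):
Peg 0: [5]
Peg 1: [3, 1]
Peg 2: [4, 2]

After move 2 (1->2):
Peg 0: [5]
Peg 1: [3]
Peg 2: [4, 2, 1]

After move 3 (1->0):
Peg 0: [5, 3]
Peg 1: []
Peg 2: [4, 2, 1]

After move 4 (2->1):
Peg 0: [5, 3]
Peg 1: [1]
Peg 2: [4, 2]

After move 5 (1->2):
Peg 0: [5, 3]
Peg 1: []
Peg 2: [4, 2, 1]

After move 6 (0->1):
Peg 0: [5]
Peg 1: [3]
Peg 2: [4, 2, 1]

After move 7 (1->0):
Peg 0: [5, 3]
Peg 1: []
Peg 2: [4, 2, 1]

After move 8 (2->0):
Peg 0: [5, 3, 1]
Peg 1: []
Peg 2: [4, 2]

After move 9 (0->1):
Peg 0: [5, 3]
Peg 1: [1]
Peg 2: [4, 2]

After move 10 (2->0):
Peg 0: [5, 3, 2]
Peg 1: [1]
Peg 2: [4]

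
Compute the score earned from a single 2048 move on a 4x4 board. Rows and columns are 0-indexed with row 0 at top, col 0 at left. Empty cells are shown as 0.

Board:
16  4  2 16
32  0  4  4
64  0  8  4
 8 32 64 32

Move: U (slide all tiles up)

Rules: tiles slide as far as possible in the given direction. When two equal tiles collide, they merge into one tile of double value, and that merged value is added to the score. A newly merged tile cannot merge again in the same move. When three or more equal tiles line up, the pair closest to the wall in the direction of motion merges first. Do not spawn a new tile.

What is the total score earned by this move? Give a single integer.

Answer: 8

Derivation:
Slide up:
col 0: [16, 32, 64, 8] -> [16, 32, 64, 8]  score +0 (running 0)
col 1: [4, 0, 0, 32] -> [4, 32, 0, 0]  score +0 (running 0)
col 2: [2, 4, 8, 64] -> [2, 4, 8, 64]  score +0 (running 0)
col 3: [16, 4, 4, 32] -> [16, 8, 32, 0]  score +8 (running 8)
Board after move:
16  4  2 16
32 32  4  8
64  0  8 32
 8  0 64  0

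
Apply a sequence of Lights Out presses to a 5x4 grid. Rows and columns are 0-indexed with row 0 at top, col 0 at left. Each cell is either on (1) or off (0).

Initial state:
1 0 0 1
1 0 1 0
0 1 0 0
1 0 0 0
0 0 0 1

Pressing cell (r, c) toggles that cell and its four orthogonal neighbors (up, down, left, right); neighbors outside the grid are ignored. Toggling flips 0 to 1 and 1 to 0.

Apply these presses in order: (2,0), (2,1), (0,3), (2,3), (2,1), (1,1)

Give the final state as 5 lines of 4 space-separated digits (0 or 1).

After press 1 at (2,0):
1 0 0 1
0 0 1 0
1 0 0 0
0 0 0 0
0 0 0 1

After press 2 at (2,1):
1 0 0 1
0 1 1 0
0 1 1 0
0 1 0 0
0 0 0 1

After press 3 at (0,3):
1 0 1 0
0 1 1 1
0 1 1 0
0 1 0 0
0 0 0 1

After press 4 at (2,3):
1 0 1 0
0 1 1 0
0 1 0 1
0 1 0 1
0 0 0 1

After press 5 at (2,1):
1 0 1 0
0 0 1 0
1 0 1 1
0 0 0 1
0 0 0 1

After press 6 at (1,1):
1 1 1 0
1 1 0 0
1 1 1 1
0 0 0 1
0 0 0 1

Answer: 1 1 1 0
1 1 0 0
1 1 1 1
0 0 0 1
0 0 0 1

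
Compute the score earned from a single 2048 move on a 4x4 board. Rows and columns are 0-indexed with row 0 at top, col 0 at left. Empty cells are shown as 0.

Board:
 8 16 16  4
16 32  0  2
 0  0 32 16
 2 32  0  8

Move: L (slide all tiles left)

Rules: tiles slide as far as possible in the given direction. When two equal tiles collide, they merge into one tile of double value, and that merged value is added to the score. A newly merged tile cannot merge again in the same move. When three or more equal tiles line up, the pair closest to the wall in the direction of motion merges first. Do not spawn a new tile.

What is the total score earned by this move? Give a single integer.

Slide left:
row 0: [8, 16, 16, 4] -> [8, 32, 4, 0]  score +32 (running 32)
row 1: [16, 32, 0, 2] -> [16, 32, 2, 0]  score +0 (running 32)
row 2: [0, 0, 32, 16] -> [32, 16, 0, 0]  score +0 (running 32)
row 3: [2, 32, 0, 8] -> [2, 32, 8, 0]  score +0 (running 32)
Board after move:
 8 32  4  0
16 32  2  0
32 16  0  0
 2 32  8  0

Answer: 32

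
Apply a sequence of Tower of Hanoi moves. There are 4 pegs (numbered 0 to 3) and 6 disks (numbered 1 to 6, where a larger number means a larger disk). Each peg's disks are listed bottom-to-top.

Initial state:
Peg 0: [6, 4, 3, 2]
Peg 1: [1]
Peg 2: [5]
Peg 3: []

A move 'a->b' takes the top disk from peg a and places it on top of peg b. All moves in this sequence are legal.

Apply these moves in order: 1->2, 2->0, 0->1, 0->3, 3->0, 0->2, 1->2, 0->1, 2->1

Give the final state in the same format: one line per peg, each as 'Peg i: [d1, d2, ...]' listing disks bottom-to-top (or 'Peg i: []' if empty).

After move 1 (1->2):
Peg 0: [6, 4, 3, 2]
Peg 1: []
Peg 2: [5, 1]
Peg 3: []

After move 2 (2->0):
Peg 0: [6, 4, 3, 2, 1]
Peg 1: []
Peg 2: [5]
Peg 3: []

After move 3 (0->1):
Peg 0: [6, 4, 3, 2]
Peg 1: [1]
Peg 2: [5]
Peg 3: []

After move 4 (0->3):
Peg 0: [6, 4, 3]
Peg 1: [1]
Peg 2: [5]
Peg 3: [2]

After move 5 (3->0):
Peg 0: [6, 4, 3, 2]
Peg 1: [1]
Peg 2: [5]
Peg 3: []

After move 6 (0->2):
Peg 0: [6, 4, 3]
Peg 1: [1]
Peg 2: [5, 2]
Peg 3: []

After move 7 (1->2):
Peg 0: [6, 4, 3]
Peg 1: []
Peg 2: [5, 2, 1]
Peg 3: []

After move 8 (0->1):
Peg 0: [6, 4]
Peg 1: [3]
Peg 2: [5, 2, 1]
Peg 3: []

After move 9 (2->1):
Peg 0: [6, 4]
Peg 1: [3, 1]
Peg 2: [5, 2]
Peg 3: []

Answer: Peg 0: [6, 4]
Peg 1: [3, 1]
Peg 2: [5, 2]
Peg 3: []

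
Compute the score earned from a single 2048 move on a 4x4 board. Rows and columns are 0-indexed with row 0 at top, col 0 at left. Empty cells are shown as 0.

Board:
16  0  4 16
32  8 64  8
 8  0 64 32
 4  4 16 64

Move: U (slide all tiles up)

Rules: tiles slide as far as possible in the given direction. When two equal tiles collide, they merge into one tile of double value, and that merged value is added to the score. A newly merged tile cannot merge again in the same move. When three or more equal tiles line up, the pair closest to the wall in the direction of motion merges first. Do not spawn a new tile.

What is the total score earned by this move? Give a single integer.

Slide up:
col 0: [16, 32, 8, 4] -> [16, 32, 8, 4]  score +0 (running 0)
col 1: [0, 8, 0, 4] -> [8, 4, 0, 0]  score +0 (running 0)
col 2: [4, 64, 64, 16] -> [4, 128, 16, 0]  score +128 (running 128)
col 3: [16, 8, 32, 64] -> [16, 8, 32, 64]  score +0 (running 128)
Board after move:
 16   8   4  16
 32   4 128   8
  8   0  16  32
  4   0   0  64

Answer: 128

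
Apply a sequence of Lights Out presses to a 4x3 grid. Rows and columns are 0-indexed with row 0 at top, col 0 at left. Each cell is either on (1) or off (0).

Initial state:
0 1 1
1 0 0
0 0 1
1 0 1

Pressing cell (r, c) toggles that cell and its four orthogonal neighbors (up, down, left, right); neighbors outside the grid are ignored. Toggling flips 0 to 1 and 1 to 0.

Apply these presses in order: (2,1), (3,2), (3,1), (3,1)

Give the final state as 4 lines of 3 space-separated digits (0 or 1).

Answer: 0 1 1
1 1 0
1 1 1
1 0 0

Derivation:
After press 1 at (2,1):
0 1 1
1 1 0
1 1 0
1 1 1

After press 2 at (3,2):
0 1 1
1 1 0
1 1 1
1 0 0

After press 3 at (3,1):
0 1 1
1 1 0
1 0 1
0 1 1

After press 4 at (3,1):
0 1 1
1 1 0
1 1 1
1 0 0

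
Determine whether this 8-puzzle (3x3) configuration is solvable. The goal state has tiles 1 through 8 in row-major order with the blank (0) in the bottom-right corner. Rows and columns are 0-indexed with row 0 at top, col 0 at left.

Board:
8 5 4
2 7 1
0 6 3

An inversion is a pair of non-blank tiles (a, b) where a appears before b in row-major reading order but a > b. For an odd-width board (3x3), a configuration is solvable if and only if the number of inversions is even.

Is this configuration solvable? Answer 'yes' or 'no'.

Inversions (pairs i<j in row-major order where tile[i] > tile[j] > 0): 19
19 is odd, so the puzzle is not solvable.

Answer: no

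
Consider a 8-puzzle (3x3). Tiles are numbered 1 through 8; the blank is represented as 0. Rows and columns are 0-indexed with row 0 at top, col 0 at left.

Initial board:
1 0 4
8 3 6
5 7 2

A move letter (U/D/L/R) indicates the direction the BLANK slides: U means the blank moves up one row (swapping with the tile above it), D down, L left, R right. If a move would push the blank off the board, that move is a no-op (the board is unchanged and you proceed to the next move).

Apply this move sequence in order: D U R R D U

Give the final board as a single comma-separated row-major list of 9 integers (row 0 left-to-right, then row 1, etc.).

Answer: 1, 4, 0, 8, 3, 6, 5, 7, 2

Derivation:
After move 1 (D):
1 3 4
8 0 6
5 7 2

After move 2 (U):
1 0 4
8 3 6
5 7 2

After move 3 (R):
1 4 0
8 3 6
5 7 2

After move 4 (R):
1 4 0
8 3 6
5 7 2

After move 5 (D):
1 4 6
8 3 0
5 7 2

After move 6 (U):
1 4 0
8 3 6
5 7 2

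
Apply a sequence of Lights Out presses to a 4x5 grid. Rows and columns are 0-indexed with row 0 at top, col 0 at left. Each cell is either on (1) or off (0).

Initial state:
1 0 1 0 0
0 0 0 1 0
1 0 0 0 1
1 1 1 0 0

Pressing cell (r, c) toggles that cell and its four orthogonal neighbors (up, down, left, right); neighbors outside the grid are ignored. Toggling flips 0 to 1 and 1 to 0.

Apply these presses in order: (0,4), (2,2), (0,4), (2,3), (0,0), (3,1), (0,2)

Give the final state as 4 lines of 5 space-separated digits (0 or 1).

After press 1 at (0,4):
1 0 1 1 1
0 0 0 1 1
1 0 0 0 1
1 1 1 0 0

After press 2 at (2,2):
1 0 1 1 1
0 0 1 1 1
1 1 1 1 1
1 1 0 0 0

After press 3 at (0,4):
1 0 1 0 0
0 0 1 1 0
1 1 1 1 1
1 1 0 0 0

After press 4 at (2,3):
1 0 1 0 0
0 0 1 0 0
1 1 0 0 0
1 1 0 1 0

After press 5 at (0,0):
0 1 1 0 0
1 0 1 0 0
1 1 0 0 0
1 1 0 1 0

After press 6 at (3,1):
0 1 1 0 0
1 0 1 0 0
1 0 0 0 0
0 0 1 1 0

After press 7 at (0,2):
0 0 0 1 0
1 0 0 0 0
1 0 0 0 0
0 0 1 1 0

Answer: 0 0 0 1 0
1 0 0 0 0
1 0 0 0 0
0 0 1 1 0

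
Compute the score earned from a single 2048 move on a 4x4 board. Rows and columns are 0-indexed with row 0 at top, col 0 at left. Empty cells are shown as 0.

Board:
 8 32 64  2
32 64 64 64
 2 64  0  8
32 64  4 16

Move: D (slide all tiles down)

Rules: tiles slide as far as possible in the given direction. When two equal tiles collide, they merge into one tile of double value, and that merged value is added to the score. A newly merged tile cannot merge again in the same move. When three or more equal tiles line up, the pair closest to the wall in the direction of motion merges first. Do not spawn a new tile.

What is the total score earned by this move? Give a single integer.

Slide down:
col 0: [8, 32, 2, 32] -> [8, 32, 2, 32]  score +0 (running 0)
col 1: [32, 64, 64, 64] -> [0, 32, 64, 128]  score +128 (running 128)
col 2: [64, 64, 0, 4] -> [0, 0, 128, 4]  score +128 (running 256)
col 3: [2, 64, 8, 16] -> [2, 64, 8, 16]  score +0 (running 256)
Board after move:
  8   0   0   2
 32  32   0  64
  2  64 128   8
 32 128   4  16

Answer: 256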